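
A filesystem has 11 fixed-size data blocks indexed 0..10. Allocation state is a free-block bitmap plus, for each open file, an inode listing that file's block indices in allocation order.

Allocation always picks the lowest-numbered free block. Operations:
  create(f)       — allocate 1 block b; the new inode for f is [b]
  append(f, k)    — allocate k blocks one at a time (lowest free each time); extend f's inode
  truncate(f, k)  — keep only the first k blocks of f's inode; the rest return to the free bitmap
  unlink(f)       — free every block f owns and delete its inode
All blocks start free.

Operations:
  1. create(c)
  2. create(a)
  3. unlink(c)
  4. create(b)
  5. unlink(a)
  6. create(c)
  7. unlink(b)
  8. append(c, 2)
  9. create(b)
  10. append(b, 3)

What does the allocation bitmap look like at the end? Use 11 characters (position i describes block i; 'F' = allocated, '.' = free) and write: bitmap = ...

  1. create(c)  ⇒  F..........  {c→[0]}
  2. create(a)  ⇒  FF.........  {a→[1]; c→[0]}
  3. unlink(c)  ⇒  .F.........  {a→[1]}
  4. create(b)  ⇒  FF.........  {a→[1]; b→[0]}
  5. unlink(a)  ⇒  F..........  {b→[0]}
  6. create(c)  ⇒  FF.........  {b→[0]; c→[1]}
  7. unlink(b)  ⇒  .F.........  {c→[1]}
  8. append(c, 2)  ⇒  FFF........  {c→[1, 0, 2]}
  9. create(b)  ⇒  FFFF.......  {b→[3]; c→[1, 0, 2]}
  10. append(b, 3)  ⇒  FFFFFFF....  {b→[3, 4, 5, 6]; c→[1, 0, 2]}

bitmap = FFFFFFF....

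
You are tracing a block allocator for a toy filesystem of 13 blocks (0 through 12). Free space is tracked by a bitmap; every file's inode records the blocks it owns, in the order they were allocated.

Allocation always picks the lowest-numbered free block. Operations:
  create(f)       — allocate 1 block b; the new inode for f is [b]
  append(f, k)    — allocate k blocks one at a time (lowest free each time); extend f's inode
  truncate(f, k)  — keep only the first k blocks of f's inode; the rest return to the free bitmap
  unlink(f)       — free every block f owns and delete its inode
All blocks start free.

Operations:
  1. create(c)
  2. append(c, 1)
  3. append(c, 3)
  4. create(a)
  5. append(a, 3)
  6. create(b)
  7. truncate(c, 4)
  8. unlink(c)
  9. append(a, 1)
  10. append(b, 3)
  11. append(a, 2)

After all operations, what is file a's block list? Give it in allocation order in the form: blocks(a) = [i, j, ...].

[1] create(c) — c=0 (map F............)
[2] append(c, 1) — c=0,1 (map FF...........)
[3] append(c, 3) — c=0,1,2,3,4 (map FFFFF........)
[4] create(a) — a=5 c=0,1,2,3,4 (map FFFFFF.......)
[5] append(a, 3) — a=5,6,7,8 c=0,1,2,3,4 (map FFFFFFFFF....)
[6] create(b) — a=5,6,7,8 b=9 c=0,1,2,3,4 (map FFFFFFFFFF...)
[7] truncate(c, 4) — a=5,6,7,8 b=9 c=0,1,2,3 (map FFFF.FFFFF...)
[8] unlink(c) — a=5,6,7,8 b=9 (map .....FFFFF...)
[9] append(a, 1) — a=5,6,7,8,0 b=9 (map F....FFFFF...)
[10] append(b, 3) — a=5,6,7,8,0 b=9,1,2,3 (map FFFF.FFFFF...)
[11] append(a, 2) — a=5,6,7,8,0,4,10 b=9,1,2,3 (map FFFFFFFFFFF..)

blocks(a) = [5, 6, 7, 8, 0, 4, 10]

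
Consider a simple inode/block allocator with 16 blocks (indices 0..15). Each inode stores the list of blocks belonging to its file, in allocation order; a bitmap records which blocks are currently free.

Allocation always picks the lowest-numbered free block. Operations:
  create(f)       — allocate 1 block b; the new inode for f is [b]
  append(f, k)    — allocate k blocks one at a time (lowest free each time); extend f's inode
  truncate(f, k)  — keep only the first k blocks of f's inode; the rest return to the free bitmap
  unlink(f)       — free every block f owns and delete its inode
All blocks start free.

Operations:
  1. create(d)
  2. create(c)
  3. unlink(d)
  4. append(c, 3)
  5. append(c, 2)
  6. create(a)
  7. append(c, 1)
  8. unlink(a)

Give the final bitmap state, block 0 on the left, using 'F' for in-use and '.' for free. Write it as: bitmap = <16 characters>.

bitmap = FFFFFF.F........

[1] create(d) — d=0 (map F...............)
[2] create(c) — c=1 d=0 (map FF..............)
[3] unlink(d) — c=1 (map .F..............)
[4] append(c, 3) — c=1,0,2,3 (map FFFF............)
[5] append(c, 2) — c=1,0,2,3,4,5 (map FFFFFF..........)
[6] create(a) — a=6 c=1,0,2,3,4,5 (map FFFFFFF.........)
[7] append(c, 1) — a=6 c=1,0,2,3,4,5,7 (map FFFFFFFF........)
[8] unlink(a) — c=1,0,2,3,4,5,7 (map FFFFFF.F........)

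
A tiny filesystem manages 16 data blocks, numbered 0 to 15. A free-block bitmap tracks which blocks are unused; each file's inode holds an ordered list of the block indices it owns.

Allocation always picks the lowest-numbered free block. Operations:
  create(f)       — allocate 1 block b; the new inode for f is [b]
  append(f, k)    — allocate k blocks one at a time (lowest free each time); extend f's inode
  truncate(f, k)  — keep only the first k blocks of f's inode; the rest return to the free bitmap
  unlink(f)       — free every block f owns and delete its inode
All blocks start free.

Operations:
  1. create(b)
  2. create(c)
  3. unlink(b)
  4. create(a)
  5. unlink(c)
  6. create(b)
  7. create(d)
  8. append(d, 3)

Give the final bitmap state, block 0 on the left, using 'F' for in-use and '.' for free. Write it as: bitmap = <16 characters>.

bitmap = FFFFFF..........

after create(b) → b:[0]  free=[F...............]
after create(c) → b:[0], c:[1]  free=[FF..............]
after unlink(b) → c:[1]  free=[.F..............]
after create(a) → a:[0], c:[1]  free=[FF..............]
after unlink(c) → a:[0]  free=[F...............]
after create(b) → a:[0], b:[1]  free=[FF..............]
after create(d) → a:[0], b:[1], d:[2]  free=[FFF.............]
after append(d, 3) → a:[0], b:[1], d:[2, 3, 4, 5]  free=[FFFFFF..........]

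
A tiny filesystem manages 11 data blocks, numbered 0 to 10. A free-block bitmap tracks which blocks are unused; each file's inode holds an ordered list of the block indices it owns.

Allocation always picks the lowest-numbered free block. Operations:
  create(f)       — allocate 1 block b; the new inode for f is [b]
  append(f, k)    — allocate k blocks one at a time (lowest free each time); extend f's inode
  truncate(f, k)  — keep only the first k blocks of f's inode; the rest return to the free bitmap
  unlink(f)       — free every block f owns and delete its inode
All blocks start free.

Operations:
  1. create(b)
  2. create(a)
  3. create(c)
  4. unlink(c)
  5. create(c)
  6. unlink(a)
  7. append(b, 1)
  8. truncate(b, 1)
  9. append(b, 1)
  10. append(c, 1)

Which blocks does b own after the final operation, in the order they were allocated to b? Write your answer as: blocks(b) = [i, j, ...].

blocks(b) = [0, 1]

create(b): bitmap=F.......... | b=[0]
create(a): bitmap=FF......... | a=[1] b=[0]
create(c): bitmap=FFF........ | a=[1] b=[0] c=[2]
unlink(c): bitmap=FF......... | a=[1] b=[0]
create(c): bitmap=FFF........ | a=[1] b=[0] c=[2]
unlink(a): bitmap=F.F........ | b=[0] c=[2]
append(b, 1): bitmap=FFF........ | b=[0, 1] c=[2]
truncate(b, 1): bitmap=F.F........ | b=[0] c=[2]
append(b, 1): bitmap=FFF........ | b=[0, 1] c=[2]
append(c, 1): bitmap=FFFF....... | b=[0, 1] c=[2, 3]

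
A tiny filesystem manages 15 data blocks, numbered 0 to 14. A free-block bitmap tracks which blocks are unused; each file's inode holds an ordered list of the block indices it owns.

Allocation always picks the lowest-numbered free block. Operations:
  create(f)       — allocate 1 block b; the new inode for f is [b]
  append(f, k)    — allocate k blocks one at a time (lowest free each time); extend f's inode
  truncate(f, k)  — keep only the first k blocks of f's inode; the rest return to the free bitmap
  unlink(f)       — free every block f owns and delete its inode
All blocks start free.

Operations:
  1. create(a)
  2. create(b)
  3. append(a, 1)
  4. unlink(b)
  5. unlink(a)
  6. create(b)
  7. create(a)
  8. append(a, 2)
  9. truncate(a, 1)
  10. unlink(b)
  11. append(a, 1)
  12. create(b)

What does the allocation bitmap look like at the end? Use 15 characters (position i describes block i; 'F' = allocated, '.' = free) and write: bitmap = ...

  1. create(a)  ⇒  F..............  {a→[0]}
  2. create(b)  ⇒  FF.............  {a→[0]; b→[1]}
  3. append(a, 1)  ⇒  FFF............  {a→[0, 2]; b→[1]}
  4. unlink(b)  ⇒  F.F............  {a→[0, 2]}
  5. unlink(a)  ⇒  ...............  {}
  6. create(b)  ⇒  F..............  {b→[0]}
  7. create(a)  ⇒  FF.............  {a→[1]; b→[0]}
  8. append(a, 2)  ⇒  FFFF...........  {a→[1, 2, 3]; b→[0]}
  9. truncate(a, 1)  ⇒  FF.............  {a→[1]; b→[0]}
  10. unlink(b)  ⇒  .F.............  {a→[1]}
  11. append(a, 1)  ⇒  FF.............  {a→[1, 0]}
  12. create(b)  ⇒  FFF............  {a→[1, 0]; b→[2]}

bitmap = FFF............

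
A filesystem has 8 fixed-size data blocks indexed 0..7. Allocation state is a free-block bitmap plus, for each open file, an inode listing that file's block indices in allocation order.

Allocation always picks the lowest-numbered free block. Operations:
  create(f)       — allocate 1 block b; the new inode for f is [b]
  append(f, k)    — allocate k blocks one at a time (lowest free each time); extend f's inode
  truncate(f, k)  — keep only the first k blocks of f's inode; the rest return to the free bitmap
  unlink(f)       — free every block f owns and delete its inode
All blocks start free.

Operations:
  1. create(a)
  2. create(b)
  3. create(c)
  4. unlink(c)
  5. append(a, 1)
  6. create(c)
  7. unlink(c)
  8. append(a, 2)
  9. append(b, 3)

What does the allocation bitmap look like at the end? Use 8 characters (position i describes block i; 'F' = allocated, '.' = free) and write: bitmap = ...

  1. create(a)  ⇒  F.......  {a→[0]}
  2. create(b)  ⇒  FF......  {a→[0]; b→[1]}
  3. create(c)  ⇒  FFF.....  {a→[0]; b→[1]; c→[2]}
  4. unlink(c)  ⇒  FF......  {a→[0]; b→[1]}
  5. append(a, 1)  ⇒  FFF.....  {a→[0, 2]; b→[1]}
  6. create(c)  ⇒  FFFF....  {a→[0, 2]; b→[1]; c→[3]}
  7. unlink(c)  ⇒  FFF.....  {a→[0, 2]; b→[1]}
  8. append(a, 2)  ⇒  FFFFF...  {a→[0, 2, 3, 4]; b→[1]}
  9. append(b, 3)  ⇒  FFFFFFFF  {a→[0, 2, 3, 4]; b→[1, 5, 6, 7]}

bitmap = FFFFFFFF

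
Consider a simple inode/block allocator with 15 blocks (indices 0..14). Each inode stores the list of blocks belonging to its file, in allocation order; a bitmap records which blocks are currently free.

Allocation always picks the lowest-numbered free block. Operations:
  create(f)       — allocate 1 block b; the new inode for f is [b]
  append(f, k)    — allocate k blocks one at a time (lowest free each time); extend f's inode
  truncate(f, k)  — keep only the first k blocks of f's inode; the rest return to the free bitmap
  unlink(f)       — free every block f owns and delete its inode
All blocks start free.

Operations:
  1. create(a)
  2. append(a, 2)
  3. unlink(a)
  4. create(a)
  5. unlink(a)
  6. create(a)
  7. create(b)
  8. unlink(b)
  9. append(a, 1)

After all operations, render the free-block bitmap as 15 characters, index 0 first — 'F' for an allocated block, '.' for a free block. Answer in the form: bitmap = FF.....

bitmap = FF.............

  1. create(a)  ⇒  F..............  {a→[0]}
  2. append(a, 2)  ⇒  FFF............  {a→[0, 1, 2]}
  3. unlink(a)  ⇒  ...............  {}
  4. create(a)  ⇒  F..............  {a→[0]}
  5. unlink(a)  ⇒  ...............  {}
  6. create(a)  ⇒  F..............  {a→[0]}
  7. create(b)  ⇒  FF.............  {a→[0]; b→[1]}
  8. unlink(b)  ⇒  F..............  {a→[0]}
  9. append(a, 1)  ⇒  FF.............  {a→[0, 1]}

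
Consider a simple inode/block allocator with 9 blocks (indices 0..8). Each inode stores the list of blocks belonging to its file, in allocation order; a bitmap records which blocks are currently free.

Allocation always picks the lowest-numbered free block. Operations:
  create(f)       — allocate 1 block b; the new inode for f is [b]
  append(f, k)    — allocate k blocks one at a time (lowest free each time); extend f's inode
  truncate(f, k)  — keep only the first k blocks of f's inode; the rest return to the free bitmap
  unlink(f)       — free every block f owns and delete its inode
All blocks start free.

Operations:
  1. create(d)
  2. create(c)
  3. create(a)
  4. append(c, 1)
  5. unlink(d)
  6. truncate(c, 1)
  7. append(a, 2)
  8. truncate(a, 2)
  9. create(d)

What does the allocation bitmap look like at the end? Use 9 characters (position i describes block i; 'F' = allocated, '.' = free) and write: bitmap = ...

bitmap = FFFF.....

[1] create(d) — d=0 (map F........)
[2] create(c) — c=1 d=0 (map FF.......)
[3] create(a) — a=2 c=1 d=0 (map FFF......)
[4] append(c, 1) — a=2 c=1,3 d=0 (map FFFF.....)
[5] unlink(d) — a=2 c=1,3 (map .FFF.....)
[6] truncate(c, 1) — a=2 c=1 (map .FF......)
[7] append(a, 2) — a=2,0,3 c=1 (map FFFF.....)
[8] truncate(a, 2) — a=2,0 c=1 (map FFF......)
[9] create(d) — a=2,0 c=1 d=3 (map FFFF.....)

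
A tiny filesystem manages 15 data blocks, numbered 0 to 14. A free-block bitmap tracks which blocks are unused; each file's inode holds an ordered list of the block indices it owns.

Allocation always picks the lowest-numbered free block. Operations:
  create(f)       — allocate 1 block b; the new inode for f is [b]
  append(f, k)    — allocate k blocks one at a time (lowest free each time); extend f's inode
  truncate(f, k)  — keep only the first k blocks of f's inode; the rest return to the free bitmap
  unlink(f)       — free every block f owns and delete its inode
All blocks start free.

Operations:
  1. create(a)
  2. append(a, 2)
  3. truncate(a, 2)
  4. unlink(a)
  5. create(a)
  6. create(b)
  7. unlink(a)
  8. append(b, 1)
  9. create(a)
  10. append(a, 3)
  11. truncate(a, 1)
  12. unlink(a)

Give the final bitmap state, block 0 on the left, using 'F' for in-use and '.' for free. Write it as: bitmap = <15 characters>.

[1] create(a) — a=0 (map F..............)
[2] append(a, 2) — a=0,1,2 (map FFF............)
[3] truncate(a, 2) — a=0,1 (map FF.............)
[4] unlink(a) —  (map ...............)
[5] create(a) — a=0 (map F..............)
[6] create(b) — a=0 b=1 (map FF.............)
[7] unlink(a) — b=1 (map .F.............)
[8] append(b, 1) — b=1,0 (map FF.............)
[9] create(a) — a=2 b=1,0 (map FFF............)
[10] append(a, 3) — a=2,3,4,5 b=1,0 (map FFFFFF.........)
[11] truncate(a, 1) — a=2 b=1,0 (map FFF............)
[12] unlink(a) — b=1,0 (map FF.............)

bitmap = FF.............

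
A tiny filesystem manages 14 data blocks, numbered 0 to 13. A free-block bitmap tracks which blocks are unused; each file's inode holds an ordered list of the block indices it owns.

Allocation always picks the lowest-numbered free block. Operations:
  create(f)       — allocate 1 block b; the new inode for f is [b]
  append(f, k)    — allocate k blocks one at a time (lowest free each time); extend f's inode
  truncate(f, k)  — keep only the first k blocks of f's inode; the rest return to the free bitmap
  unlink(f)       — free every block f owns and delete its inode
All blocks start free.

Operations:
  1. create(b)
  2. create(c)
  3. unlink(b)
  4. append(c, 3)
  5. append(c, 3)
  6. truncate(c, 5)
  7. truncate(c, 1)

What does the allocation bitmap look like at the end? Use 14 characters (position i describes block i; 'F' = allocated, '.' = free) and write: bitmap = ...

create(b): bitmap=F............. | b=[0]
create(c): bitmap=FF............ | b=[0] c=[1]
unlink(b): bitmap=.F............ | c=[1]
append(c, 3): bitmap=FFFF.......... | c=[1, 0, 2, 3]
append(c, 3): bitmap=FFFFFFF....... | c=[1, 0, 2, 3, 4, 5, 6]
truncate(c, 5): bitmap=FFFFF......... | c=[1, 0, 2, 3, 4]
truncate(c, 1): bitmap=.F............ | c=[1]

bitmap = .F............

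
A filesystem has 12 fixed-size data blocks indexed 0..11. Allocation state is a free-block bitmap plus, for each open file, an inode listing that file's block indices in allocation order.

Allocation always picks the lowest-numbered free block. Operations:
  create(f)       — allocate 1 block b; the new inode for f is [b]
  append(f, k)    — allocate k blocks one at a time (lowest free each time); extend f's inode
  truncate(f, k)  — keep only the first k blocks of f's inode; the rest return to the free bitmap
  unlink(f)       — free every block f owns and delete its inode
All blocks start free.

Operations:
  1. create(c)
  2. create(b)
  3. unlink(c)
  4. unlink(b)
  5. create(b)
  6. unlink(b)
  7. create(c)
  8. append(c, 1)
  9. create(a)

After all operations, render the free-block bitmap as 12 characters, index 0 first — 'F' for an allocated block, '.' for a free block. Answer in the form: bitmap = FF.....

after create(c) → c:[0]  free=[F...........]
after create(b) → b:[1], c:[0]  free=[FF..........]
after unlink(c) → b:[1]  free=[.F..........]
after unlink(b) →   free=[............]
after create(b) → b:[0]  free=[F...........]
after unlink(b) →   free=[............]
after create(c) → c:[0]  free=[F...........]
after append(c, 1) → c:[0, 1]  free=[FF..........]
after create(a) → a:[2], c:[0, 1]  free=[FFF.........]

bitmap = FFF.........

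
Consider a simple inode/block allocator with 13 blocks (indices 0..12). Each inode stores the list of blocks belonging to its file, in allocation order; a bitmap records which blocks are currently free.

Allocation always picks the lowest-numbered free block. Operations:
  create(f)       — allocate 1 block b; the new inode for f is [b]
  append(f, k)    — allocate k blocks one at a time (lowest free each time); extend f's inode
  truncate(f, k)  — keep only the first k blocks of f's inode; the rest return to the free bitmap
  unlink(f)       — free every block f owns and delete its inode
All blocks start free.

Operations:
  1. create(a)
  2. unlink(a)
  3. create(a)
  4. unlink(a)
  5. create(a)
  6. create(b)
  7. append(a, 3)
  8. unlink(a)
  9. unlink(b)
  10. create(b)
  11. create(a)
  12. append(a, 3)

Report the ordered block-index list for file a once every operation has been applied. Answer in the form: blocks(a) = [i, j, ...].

create(a): bitmap=F............ | a=[0]
unlink(a): bitmap=............. | 
create(a): bitmap=F............ | a=[0]
unlink(a): bitmap=............. | 
create(a): bitmap=F............ | a=[0]
create(b): bitmap=FF........... | a=[0] b=[1]
append(a, 3): bitmap=FFFFF........ | a=[0, 2, 3, 4] b=[1]
unlink(a): bitmap=.F........... | b=[1]
unlink(b): bitmap=............. | 
create(b): bitmap=F............ | b=[0]
create(a): bitmap=FF........... | a=[1] b=[0]
append(a, 3): bitmap=FFFFF........ | a=[1, 2, 3, 4] b=[0]

blocks(a) = [1, 2, 3, 4]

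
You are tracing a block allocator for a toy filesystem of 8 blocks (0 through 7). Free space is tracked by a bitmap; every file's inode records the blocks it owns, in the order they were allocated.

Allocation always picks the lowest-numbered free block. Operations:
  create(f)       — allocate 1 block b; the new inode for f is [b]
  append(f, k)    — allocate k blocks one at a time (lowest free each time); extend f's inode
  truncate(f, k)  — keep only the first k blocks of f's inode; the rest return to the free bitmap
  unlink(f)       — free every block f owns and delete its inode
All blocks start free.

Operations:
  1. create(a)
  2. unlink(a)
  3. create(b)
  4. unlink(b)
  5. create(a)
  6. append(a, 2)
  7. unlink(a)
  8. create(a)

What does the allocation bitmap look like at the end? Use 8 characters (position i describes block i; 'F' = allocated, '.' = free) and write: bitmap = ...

after create(a) → a:[0]  free=[F.......]
after unlink(a) →   free=[........]
after create(b) → b:[0]  free=[F.......]
after unlink(b) →   free=[........]
after create(a) → a:[0]  free=[F.......]
after append(a, 2) → a:[0, 1, 2]  free=[FFF.....]
after unlink(a) →   free=[........]
after create(a) → a:[0]  free=[F.......]

bitmap = F.......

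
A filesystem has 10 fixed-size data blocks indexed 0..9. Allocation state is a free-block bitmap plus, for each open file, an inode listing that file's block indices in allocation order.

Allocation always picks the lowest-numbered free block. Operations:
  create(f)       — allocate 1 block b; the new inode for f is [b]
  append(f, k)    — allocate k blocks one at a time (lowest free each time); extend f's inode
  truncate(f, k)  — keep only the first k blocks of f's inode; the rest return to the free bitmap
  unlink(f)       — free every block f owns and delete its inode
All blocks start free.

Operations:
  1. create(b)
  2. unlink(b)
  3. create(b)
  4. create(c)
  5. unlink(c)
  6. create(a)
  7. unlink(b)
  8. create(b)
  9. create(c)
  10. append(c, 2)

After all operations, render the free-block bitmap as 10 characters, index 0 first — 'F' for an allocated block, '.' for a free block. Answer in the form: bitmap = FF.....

bitmap = FFFFF.....

[1] create(b) — b=0 (map F.........)
[2] unlink(b) —  (map ..........)
[3] create(b) — b=0 (map F.........)
[4] create(c) — b=0 c=1 (map FF........)
[5] unlink(c) — b=0 (map F.........)
[6] create(a) — a=1 b=0 (map FF........)
[7] unlink(b) — a=1 (map .F........)
[8] create(b) — a=1 b=0 (map FF........)
[9] create(c) — a=1 b=0 c=2 (map FFF.......)
[10] append(c, 2) — a=1 b=0 c=2,3,4 (map FFFFF.....)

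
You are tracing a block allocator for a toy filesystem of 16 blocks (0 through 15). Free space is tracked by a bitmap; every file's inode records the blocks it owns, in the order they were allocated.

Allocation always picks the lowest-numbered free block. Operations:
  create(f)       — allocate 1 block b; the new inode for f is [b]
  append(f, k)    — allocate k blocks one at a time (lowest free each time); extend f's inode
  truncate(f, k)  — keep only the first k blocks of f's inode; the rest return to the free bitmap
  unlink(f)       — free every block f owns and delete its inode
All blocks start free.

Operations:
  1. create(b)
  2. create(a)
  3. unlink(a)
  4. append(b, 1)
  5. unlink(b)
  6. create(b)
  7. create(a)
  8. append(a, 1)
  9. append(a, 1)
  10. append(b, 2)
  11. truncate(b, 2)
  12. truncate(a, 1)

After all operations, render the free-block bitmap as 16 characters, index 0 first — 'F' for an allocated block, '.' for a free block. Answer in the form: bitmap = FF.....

bitmap = FF..F...........

create(b): bitmap=F............... | b=[0]
create(a): bitmap=FF.............. | a=[1] b=[0]
unlink(a): bitmap=F............... | b=[0]
append(b, 1): bitmap=FF.............. | b=[0, 1]
unlink(b): bitmap=................ | 
create(b): bitmap=F............... | b=[0]
create(a): bitmap=FF.............. | a=[1] b=[0]
append(a, 1): bitmap=FFF............. | a=[1, 2] b=[0]
append(a, 1): bitmap=FFFF............ | a=[1, 2, 3] b=[0]
append(b, 2): bitmap=FFFFFF.......... | a=[1, 2, 3] b=[0, 4, 5]
truncate(b, 2): bitmap=FFFFF........... | a=[1, 2, 3] b=[0, 4]
truncate(a, 1): bitmap=FF..F........... | a=[1] b=[0, 4]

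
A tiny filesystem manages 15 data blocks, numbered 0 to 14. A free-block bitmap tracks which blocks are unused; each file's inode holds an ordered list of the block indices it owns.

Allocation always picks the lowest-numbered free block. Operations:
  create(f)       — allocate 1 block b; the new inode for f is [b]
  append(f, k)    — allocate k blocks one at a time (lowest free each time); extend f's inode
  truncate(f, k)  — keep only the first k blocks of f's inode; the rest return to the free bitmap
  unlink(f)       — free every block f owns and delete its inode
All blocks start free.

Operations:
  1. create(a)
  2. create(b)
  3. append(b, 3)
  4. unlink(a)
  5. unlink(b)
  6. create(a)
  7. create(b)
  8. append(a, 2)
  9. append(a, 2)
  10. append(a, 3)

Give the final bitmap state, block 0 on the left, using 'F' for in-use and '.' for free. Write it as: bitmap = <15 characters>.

bitmap = FFFFFFFFF......

after create(a) → a:[0]  free=[F..............]
after create(b) → a:[0], b:[1]  free=[FF.............]
after append(b, 3) → a:[0], b:[1, 2, 3, 4]  free=[FFFFF..........]
after unlink(a) → b:[1, 2, 3, 4]  free=[.FFFF..........]
after unlink(b) →   free=[...............]
after create(a) → a:[0]  free=[F..............]
after create(b) → a:[0], b:[1]  free=[FF.............]
after append(a, 2) → a:[0, 2, 3], b:[1]  free=[FFFF...........]
after append(a, 2) → a:[0, 2, 3, 4, 5], b:[1]  free=[FFFFFF.........]
after append(a, 3) → a:[0, 2, 3, 4, 5, 6, 7, 8], b:[1]  free=[FFFFFFFFF......]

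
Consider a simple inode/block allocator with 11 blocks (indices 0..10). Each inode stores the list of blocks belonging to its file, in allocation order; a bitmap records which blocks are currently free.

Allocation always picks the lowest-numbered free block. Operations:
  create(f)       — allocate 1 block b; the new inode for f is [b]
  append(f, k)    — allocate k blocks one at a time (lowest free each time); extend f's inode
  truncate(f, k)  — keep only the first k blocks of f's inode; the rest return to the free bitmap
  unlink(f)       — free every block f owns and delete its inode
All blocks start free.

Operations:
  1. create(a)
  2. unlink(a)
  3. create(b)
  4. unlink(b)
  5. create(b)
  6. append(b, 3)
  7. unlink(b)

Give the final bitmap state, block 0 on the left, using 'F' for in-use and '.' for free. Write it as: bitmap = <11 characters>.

bitmap = ...........

after create(a) → a:[0]  free=[F..........]
after unlink(a) →   free=[...........]
after create(b) → b:[0]  free=[F..........]
after unlink(b) →   free=[...........]
after create(b) → b:[0]  free=[F..........]
after append(b, 3) → b:[0, 1, 2, 3]  free=[FFFF.......]
after unlink(b) →   free=[...........]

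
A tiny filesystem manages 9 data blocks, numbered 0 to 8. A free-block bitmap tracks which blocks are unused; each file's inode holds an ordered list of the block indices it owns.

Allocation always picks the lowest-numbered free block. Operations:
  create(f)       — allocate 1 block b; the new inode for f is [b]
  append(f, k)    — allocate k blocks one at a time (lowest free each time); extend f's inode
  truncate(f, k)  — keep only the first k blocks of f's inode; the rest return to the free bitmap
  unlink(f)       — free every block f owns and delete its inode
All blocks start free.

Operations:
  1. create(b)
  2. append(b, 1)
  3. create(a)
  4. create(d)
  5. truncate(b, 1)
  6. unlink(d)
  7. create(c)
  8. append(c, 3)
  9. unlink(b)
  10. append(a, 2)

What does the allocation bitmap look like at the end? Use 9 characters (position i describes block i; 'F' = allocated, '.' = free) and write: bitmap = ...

after create(b) → b:[0]  free=[F........]
after append(b, 1) → b:[0, 1]  free=[FF.......]
after create(a) → a:[2], b:[0, 1]  free=[FFF......]
after create(d) → a:[2], b:[0, 1], d:[3]  free=[FFFF.....]
after truncate(b, 1) → a:[2], b:[0], d:[3]  free=[F.FF.....]
after unlink(d) → a:[2], b:[0]  free=[F.F......]
after create(c) → a:[2], b:[0], c:[1]  free=[FFF......]
after append(c, 3) → a:[2], b:[0], c:[1, 3, 4, 5]  free=[FFFFFF...]
after unlink(b) → a:[2], c:[1, 3, 4, 5]  free=[.FFFFF...]
after append(a, 2) → a:[2, 0, 6], c:[1, 3, 4, 5]  free=[FFFFFFF..]

bitmap = FFFFFFF..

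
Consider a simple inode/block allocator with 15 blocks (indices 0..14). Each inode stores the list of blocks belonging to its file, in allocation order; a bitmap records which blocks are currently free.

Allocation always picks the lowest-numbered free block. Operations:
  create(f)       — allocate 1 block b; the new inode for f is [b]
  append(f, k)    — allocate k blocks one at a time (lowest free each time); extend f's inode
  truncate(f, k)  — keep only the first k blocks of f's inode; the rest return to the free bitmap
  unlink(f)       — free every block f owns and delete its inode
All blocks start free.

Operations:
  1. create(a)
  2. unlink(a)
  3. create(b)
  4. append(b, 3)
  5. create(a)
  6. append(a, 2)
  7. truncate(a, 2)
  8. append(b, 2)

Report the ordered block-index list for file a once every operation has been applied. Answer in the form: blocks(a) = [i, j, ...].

blocks(a) = [4, 5]

[1] create(a) — a=0 (map F..............)
[2] unlink(a) —  (map ...............)
[3] create(b) — b=0 (map F..............)
[4] append(b, 3) — b=0,1,2,3 (map FFFF...........)
[5] create(a) — a=4 b=0,1,2,3 (map FFFFF..........)
[6] append(a, 2) — a=4,5,6 b=0,1,2,3 (map FFFFFFF........)
[7] truncate(a, 2) — a=4,5 b=0,1,2,3 (map FFFFFF.........)
[8] append(b, 2) — a=4,5 b=0,1,2,3,6,7 (map FFFFFFFF.......)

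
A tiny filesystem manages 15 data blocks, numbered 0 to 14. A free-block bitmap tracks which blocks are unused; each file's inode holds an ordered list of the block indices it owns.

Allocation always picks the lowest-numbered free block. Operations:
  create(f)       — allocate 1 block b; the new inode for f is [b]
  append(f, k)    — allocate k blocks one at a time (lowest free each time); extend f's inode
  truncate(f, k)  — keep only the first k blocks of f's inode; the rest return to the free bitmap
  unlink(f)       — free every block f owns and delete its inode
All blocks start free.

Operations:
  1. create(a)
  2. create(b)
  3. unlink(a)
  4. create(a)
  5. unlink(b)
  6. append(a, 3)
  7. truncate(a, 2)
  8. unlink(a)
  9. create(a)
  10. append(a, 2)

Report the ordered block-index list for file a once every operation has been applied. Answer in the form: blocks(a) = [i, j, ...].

[1] create(a) — a=0 (map F..............)
[2] create(b) — a=0 b=1 (map FF.............)
[3] unlink(a) — b=1 (map .F.............)
[4] create(a) — a=0 b=1 (map FF.............)
[5] unlink(b) — a=0 (map F..............)
[6] append(a, 3) — a=0,1,2,3 (map FFFF...........)
[7] truncate(a, 2) — a=0,1 (map FF.............)
[8] unlink(a) —  (map ...............)
[9] create(a) — a=0 (map F..............)
[10] append(a, 2) — a=0,1,2 (map FFF............)

blocks(a) = [0, 1, 2]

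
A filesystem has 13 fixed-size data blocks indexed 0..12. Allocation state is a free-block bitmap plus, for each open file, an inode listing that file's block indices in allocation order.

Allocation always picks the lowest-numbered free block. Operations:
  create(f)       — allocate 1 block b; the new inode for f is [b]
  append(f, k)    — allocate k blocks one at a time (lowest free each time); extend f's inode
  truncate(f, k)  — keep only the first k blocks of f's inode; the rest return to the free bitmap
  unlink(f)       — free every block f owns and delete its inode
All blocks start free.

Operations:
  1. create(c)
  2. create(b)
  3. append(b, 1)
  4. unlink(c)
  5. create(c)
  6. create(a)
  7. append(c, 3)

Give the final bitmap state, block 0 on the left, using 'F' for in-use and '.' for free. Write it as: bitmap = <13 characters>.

bitmap = FFFFFFF......

[1] create(c) — c=0 (map F............)
[2] create(b) — b=1 c=0 (map FF...........)
[3] append(b, 1) — b=1,2 c=0 (map FFF..........)
[4] unlink(c) — b=1,2 (map .FF..........)
[5] create(c) — b=1,2 c=0 (map FFF..........)
[6] create(a) — a=3 b=1,2 c=0 (map FFFF.........)
[7] append(c, 3) — a=3 b=1,2 c=0,4,5,6 (map FFFFFFF......)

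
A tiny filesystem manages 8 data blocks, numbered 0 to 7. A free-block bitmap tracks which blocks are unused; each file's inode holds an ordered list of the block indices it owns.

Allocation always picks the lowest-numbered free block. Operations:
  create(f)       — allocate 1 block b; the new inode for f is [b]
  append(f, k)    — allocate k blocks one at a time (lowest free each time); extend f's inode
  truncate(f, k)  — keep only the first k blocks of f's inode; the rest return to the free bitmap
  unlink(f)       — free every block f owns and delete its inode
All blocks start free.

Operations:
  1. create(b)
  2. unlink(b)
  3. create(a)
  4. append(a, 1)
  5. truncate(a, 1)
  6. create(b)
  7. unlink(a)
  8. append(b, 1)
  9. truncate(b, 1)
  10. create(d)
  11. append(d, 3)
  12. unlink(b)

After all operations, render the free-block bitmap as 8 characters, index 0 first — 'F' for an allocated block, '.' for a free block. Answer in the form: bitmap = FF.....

bitmap = F.FFF...

  1. create(b)  ⇒  F.......  {b→[0]}
  2. unlink(b)  ⇒  ........  {}
  3. create(a)  ⇒  F.......  {a→[0]}
  4. append(a, 1)  ⇒  FF......  {a→[0, 1]}
  5. truncate(a, 1)  ⇒  F.......  {a→[0]}
  6. create(b)  ⇒  FF......  {a→[0]; b→[1]}
  7. unlink(a)  ⇒  .F......  {b→[1]}
  8. append(b, 1)  ⇒  FF......  {b→[1, 0]}
  9. truncate(b, 1)  ⇒  .F......  {b→[1]}
  10. create(d)  ⇒  FF......  {b→[1]; d→[0]}
  11. append(d, 3)  ⇒  FFFFF...  {b→[1]; d→[0, 2, 3, 4]}
  12. unlink(b)  ⇒  F.FFF...  {d→[0, 2, 3, 4]}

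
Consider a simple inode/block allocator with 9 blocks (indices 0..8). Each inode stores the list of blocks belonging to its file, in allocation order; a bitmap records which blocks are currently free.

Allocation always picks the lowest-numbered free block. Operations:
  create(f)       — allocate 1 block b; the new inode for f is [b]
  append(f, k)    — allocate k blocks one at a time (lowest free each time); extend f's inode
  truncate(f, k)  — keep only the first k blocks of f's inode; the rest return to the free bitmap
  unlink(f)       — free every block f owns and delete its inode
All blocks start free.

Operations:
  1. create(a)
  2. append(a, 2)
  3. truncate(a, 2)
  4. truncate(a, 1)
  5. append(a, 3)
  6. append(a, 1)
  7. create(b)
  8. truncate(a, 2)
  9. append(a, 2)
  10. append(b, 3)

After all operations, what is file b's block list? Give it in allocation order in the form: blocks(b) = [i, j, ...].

blocks(b) = [5, 4, 6, 7]

  1. create(a)  ⇒  F........  {a→[0]}
  2. append(a, 2)  ⇒  FFF......  {a→[0, 1, 2]}
  3. truncate(a, 2)  ⇒  FF.......  {a→[0, 1]}
  4. truncate(a, 1)  ⇒  F........  {a→[0]}
  5. append(a, 3)  ⇒  FFFF.....  {a→[0, 1, 2, 3]}
  6. append(a, 1)  ⇒  FFFFF....  {a→[0, 1, 2, 3, 4]}
  7. create(b)  ⇒  FFFFFF...  {a→[0, 1, 2, 3, 4]; b→[5]}
  8. truncate(a, 2)  ⇒  FF...F...  {a→[0, 1]; b→[5]}
  9. append(a, 2)  ⇒  FFFF.F...  {a→[0, 1, 2, 3]; b→[5]}
  10. append(b, 3)  ⇒  FFFFFFFF.  {a→[0, 1, 2, 3]; b→[5, 4, 6, 7]}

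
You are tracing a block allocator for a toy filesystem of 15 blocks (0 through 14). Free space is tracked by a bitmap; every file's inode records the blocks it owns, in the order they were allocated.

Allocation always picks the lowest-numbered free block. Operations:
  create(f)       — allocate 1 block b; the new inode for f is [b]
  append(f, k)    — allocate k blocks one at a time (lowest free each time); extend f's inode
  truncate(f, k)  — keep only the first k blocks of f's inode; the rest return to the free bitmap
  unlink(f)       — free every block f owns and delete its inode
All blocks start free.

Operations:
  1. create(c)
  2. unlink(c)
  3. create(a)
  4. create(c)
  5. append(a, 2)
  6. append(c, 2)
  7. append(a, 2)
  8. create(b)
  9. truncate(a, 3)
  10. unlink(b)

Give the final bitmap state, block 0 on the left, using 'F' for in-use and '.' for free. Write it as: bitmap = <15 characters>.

bitmap = FFFFFF.........

after create(c) → c:[0]  free=[F..............]
after unlink(c) →   free=[...............]
after create(a) → a:[0]  free=[F..............]
after create(c) → a:[0], c:[1]  free=[FF.............]
after append(a, 2) → a:[0, 2, 3], c:[1]  free=[FFFF...........]
after append(c, 2) → a:[0, 2, 3], c:[1, 4, 5]  free=[FFFFFF.........]
after append(a, 2) → a:[0, 2, 3, 6, 7], c:[1, 4, 5]  free=[FFFFFFFF.......]
after create(b) → a:[0, 2, 3, 6, 7], b:[8], c:[1, 4, 5]  free=[FFFFFFFFF......]
after truncate(a, 3) → a:[0, 2, 3], b:[8], c:[1, 4, 5]  free=[FFFFFF..F......]
after unlink(b) → a:[0, 2, 3], c:[1, 4, 5]  free=[FFFFFF.........]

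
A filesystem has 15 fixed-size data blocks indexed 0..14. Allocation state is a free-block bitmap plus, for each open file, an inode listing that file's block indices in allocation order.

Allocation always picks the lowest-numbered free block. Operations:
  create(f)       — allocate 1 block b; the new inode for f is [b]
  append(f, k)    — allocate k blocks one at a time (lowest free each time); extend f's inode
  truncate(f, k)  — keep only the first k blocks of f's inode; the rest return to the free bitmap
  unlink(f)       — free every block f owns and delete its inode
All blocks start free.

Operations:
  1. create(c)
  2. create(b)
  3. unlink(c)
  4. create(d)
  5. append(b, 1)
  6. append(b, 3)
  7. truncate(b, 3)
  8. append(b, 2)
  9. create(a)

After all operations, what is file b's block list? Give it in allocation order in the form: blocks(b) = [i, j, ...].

blocks(b) = [1, 2, 3, 4, 5]

[1] create(c) — c=0 (map F..............)
[2] create(b) — b=1 c=0 (map FF.............)
[3] unlink(c) — b=1 (map .F.............)
[4] create(d) — b=1 d=0 (map FF.............)
[5] append(b, 1) — b=1,2 d=0 (map FFF............)
[6] append(b, 3) — b=1,2,3,4,5 d=0 (map FFFFFF.........)
[7] truncate(b, 3) — b=1,2,3 d=0 (map FFFF...........)
[8] append(b, 2) — b=1,2,3,4,5 d=0 (map FFFFFF.........)
[9] create(a) — a=6 b=1,2,3,4,5 d=0 (map FFFFFFF........)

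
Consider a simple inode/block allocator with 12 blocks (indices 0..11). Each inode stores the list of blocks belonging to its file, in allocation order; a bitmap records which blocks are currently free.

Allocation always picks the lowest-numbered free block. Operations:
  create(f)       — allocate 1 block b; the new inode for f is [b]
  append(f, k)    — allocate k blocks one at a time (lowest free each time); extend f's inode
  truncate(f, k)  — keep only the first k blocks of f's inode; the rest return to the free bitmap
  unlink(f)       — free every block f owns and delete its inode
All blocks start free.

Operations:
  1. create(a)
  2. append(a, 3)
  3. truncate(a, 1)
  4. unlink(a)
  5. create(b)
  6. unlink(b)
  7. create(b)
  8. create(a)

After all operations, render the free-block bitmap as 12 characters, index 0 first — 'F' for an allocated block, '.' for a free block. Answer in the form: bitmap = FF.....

bitmap = FF..........

[1] create(a) — a=0 (map F...........)
[2] append(a, 3) — a=0,1,2,3 (map FFFF........)
[3] truncate(a, 1) — a=0 (map F...........)
[4] unlink(a) —  (map ............)
[5] create(b) — b=0 (map F...........)
[6] unlink(b) —  (map ............)
[7] create(b) — b=0 (map F...........)
[8] create(a) — a=1 b=0 (map FF..........)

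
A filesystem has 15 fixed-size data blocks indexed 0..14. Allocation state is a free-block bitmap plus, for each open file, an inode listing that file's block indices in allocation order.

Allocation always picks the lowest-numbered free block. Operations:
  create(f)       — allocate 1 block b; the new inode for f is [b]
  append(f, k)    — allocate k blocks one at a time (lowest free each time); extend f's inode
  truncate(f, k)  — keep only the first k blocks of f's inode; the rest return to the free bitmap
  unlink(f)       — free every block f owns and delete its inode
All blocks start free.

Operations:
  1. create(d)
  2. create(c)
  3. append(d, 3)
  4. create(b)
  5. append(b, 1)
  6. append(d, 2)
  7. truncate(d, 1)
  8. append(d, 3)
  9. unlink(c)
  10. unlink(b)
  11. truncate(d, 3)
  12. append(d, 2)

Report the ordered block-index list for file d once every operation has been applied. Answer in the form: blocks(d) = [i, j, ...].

blocks(d) = [0, 2, 3, 1, 4]

after create(d) → d:[0]  free=[F..............]
after create(c) → c:[1], d:[0]  free=[FF.............]
after append(d, 3) → c:[1], d:[0, 2, 3, 4]  free=[FFFFF..........]
after create(b) → b:[5], c:[1], d:[0, 2, 3, 4]  free=[FFFFFF.........]
after append(b, 1) → b:[5, 6], c:[1], d:[0, 2, 3, 4]  free=[FFFFFFF........]
after append(d, 2) → b:[5, 6], c:[1], d:[0, 2, 3, 4, 7, 8]  free=[FFFFFFFFF......]
after truncate(d, 1) → b:[5, 6], c:[1], d:[0]  free=[FF...FF........]
after append(d, 3) → b:[5, 6], c:[1], d:[0, 2, 3, 4]  free=[FFFFFFF........]
after unlink(c) → b:[5, 6], d:[0, 2, 3, 4]  free=[F.FFFFF........]
after unlink(b) → d:[0, 2, 3, 4]  free=[F.FFF..........]
after truncate(d, 3) → d:[0, 2, 3]  free=[F.FF...........]
after append(d, 2) → d:[0, 2, 3, 1, 4]  free=[FFFFF..........]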